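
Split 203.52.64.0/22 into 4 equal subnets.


New prefix = 22 + 2 = 24
Each subnet has 256 addresses
  203.52.64.0/24
  203.52.65.0/24
  203.52.66.0/24
  203.52.67.0/24
Subnets: 203.52.64.0/24, 203.52.65.0/24, 203.52.66.0/24, 203.52.67.0/24


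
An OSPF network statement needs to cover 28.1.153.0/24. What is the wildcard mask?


Subnet mask: 255.255.255.0
Wildcard = 255.255.255.255 - subnet mask
255 - 255 = 0
255 - 255 = 0
255 - 255 = 0
255 - 0 = 255
Wildcard: 0.0.0.255


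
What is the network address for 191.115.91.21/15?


IP:   10111111.01110011.01011011.00010101
Mask: 11111111.11111110.00000000.00000000
AND operation:
Net:  10111111.01110010.00000000.00000000
Network: 191.114.0.0/15


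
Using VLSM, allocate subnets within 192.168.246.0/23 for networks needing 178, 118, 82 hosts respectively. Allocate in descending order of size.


178 hosts -> /24 (254 usable): 192.168.246.0/24
118 hosts -> /25 (126 usable): 192.168.247.0/25
82 hosts -> /25 (126 usable): 192.168.247.128/25
Allocation: 192.168.246.0/24 (178 hosts, 254 usable); 192.168.247.0/25 (118 hosts, 126 usable); 192.168.247.128/25 (82 hosts, 126 usable)


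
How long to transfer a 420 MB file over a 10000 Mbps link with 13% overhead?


Effective throughput = 10000 * (1 - 13/100) = 8700 Mbps
File size in Mb = 420 * 8 = 3360 Mb
Time = 3360 / 8700
Time = 0.3862 seconds


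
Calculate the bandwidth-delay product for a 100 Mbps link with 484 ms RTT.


BDP = bandwidth * RTT
= 100 Mbps * 484 ms
= 100 * 1e6 * 484 / 1000 bits
= 48400000 bits
= 6050000 bytes
= 5908.2031 KB
BDP = 48400000 bits (6050000 bytes)


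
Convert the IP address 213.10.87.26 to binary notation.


213 = 11010101
10 = 00001010
87 = 01010111
26 = 00011010
Binary: 11010101.00001010.01010111.00011010


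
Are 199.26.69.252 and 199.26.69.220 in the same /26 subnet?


Mask: 255.255.255.192
199.26.69.252 AND mask = 199.26.69.192
199.26.69.220 AND mask = 199.26.69.192
Yes, same subnet (199.26.69.192)


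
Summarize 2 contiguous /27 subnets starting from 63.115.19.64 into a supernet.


Original prefix: /27
Number of subnets: 2 = 2^1
New prefix = 27 - 1 = 26
Supernet: 63.115.19.64/26


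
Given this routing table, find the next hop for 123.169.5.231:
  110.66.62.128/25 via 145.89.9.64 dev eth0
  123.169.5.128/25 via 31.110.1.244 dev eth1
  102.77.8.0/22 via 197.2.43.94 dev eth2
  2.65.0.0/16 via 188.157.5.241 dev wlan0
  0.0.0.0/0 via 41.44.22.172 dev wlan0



Longest prefix match for 123.169.5.231:
  /25 110.66.62.128: no
  /25 123.169.5.128: MATCH
  /22 102.77.8.0: no
  /16 2.65.0.0: no
  /0 0.0.0.0: MATCH
Selected: next-hop 31.110.1.244 via eth1 (matched /25)


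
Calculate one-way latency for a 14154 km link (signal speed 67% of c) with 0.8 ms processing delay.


Speed = 0.67 * 3e5 km/s = 201000 km/s
Propagation delay = 14154 / 201000 = 0.0704 s = 70.4179 ms
Processing delay = 0.8 ms
Total one-way latency = 71.2179 ms


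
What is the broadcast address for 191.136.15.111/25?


Network: 191.136.15.0/25
Host bits = 7
Set all host bits to 1:
Broadcast: 191.136.15.127


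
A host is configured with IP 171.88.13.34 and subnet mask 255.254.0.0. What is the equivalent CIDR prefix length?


Binary: 11111111.11111110.00000000.00000000
Count leading 1s
Prefix: /15


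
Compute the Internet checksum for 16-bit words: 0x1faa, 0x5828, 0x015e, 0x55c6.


Sum all words (with carry folding):
+ 0x1faa = 0x1faa
+ 0x5828 = 0x77d2
+ 0x015e = 0x7930
+ 0x55c6 = 0xcef6
One's complement: ~0xcef6
Checksum = 0x3109


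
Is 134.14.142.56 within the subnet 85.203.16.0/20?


Subnet network: 85.203.16.0
Test IP AND mask: 134.14.128.0
No, 134.14.142.56 is not in 85.203.16.0/20


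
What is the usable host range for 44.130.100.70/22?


Network: 44.130.100.0
Broadcast: 44.130.103.255
First usable = network + 1
Last usable = broadcast - 1
Range: 44.130.100.1 to 44.130.103.254


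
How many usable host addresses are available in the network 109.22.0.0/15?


Host bits = 32 - 15 = 17
Total addresses = 2^17 = 131072
Usable = total - 2 (network and broadcast)
Usable hosts: 131070


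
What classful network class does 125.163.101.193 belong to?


First octet: 125
Binary: 01111101
0xxxxxxx -> Class A (1-126)
Class A, default mask 255.0.0.0 (/8)


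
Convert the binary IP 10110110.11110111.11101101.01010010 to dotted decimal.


10110110 = 182
11110111 = 247
11101101 = 237
01010010 = 82
IP: 182.247.237.82


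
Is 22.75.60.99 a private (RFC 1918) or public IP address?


RFC 1918 private ranges:
  10.0.0.0/8 (10.0.0.0 - 10.255.255.255)
  172.16.0.0/12 (172.16.0.0 - 172.31.255.255)
  192.168.0.0/16 (192.168.0.0 - 192.168.255.255)
Public (not in any RFC 1918 range)


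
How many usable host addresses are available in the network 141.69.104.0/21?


Host bits = 32 - 21 = 11
Total addresses = 2^11 = 2048
Usable = total - 2 (network and broadcast)
Usable hosts: 2046


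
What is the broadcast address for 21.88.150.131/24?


Network: 21.88.150.0/24
Host bits = 8
Set all host bits to 1:
Broadcast: 21.88.150.255


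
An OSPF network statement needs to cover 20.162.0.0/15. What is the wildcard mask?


Subnet mask: 255.254.0.0
Wildcard = 255.255.255.255 - subnet mask
255 - 255 = 0
255 - 254 = 1
255 - 0 = 255
255 - 0 = 255
Wildcard: 0.1.255.255


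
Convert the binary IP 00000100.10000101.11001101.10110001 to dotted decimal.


00000100 = 4
10000101 = 133
11001101 = 205
10110001 = 177
IP: 4.133.205.177


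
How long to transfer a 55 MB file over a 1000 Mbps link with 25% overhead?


Effective throughput = 1000 * (1 - 25/100) = 750 Mbps
File size in Mb = 55 * 8 = 440 Mb
Time = 440 / 750
Time = 0.5867 seconds


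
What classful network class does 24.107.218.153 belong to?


First octet: 24
Binary: 00011000
0xxxxxxx -> Class A (1-126)
Class A, default mask 255.0.0.0 (/8)


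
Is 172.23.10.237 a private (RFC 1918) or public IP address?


RFC 1918 private ranges:
  10.0.0.0/8 (10.0.0.0 - 10.255.255.255)
  172.16.0.0/12 (172.16.0.0 - 172.31.255.255)
  192.168.0.0/16 (192.168.0.0 - 192.168.255.255)
Private (in 172.16.0.0/12)


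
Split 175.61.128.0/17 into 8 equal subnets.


New prefix = 17 + 3 = 20
Each subnet has 4096 addresses
  175.61.128.0/20
  175.61.144.0/20
  175.61.160.0/20
  175.61.176.0/20
  175.61.192.0/20
  175.61.208.0/20
  175.61.224.0/20
  175.61.240.0/20
Subnets: 175.61.128.0/20, 175.61.144.0/20, 175.61.160.0/20, 175.61.176.0/20, 175.61.192.0/20, 175.61.208.0/20, 175.61.224.0/20, 175.61.240.0/20


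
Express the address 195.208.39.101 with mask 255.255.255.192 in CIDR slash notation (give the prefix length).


Binary: 11111111.11111111.11111111.11000000
Count leading 1s
Prefix: /26


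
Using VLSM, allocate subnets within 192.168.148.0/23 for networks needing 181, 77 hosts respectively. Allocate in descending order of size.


181 hosts -> /24 (254 usable): 192.168.148.0/24
77 hosts -> /25 (126 usable): 192.168.149.0/25
Allocation: 192.168.148.0/24 (181 hosts, 254 usable); 192.168.149.0/25 (77 hosts, 126 usable)


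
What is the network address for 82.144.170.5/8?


IP:   01010010.10010000.10101010.00000101
Mask: 11111111.00000000.00000000.00000000
AND operation:
Net:  01010010.00000000.00000000.00000000
Network: 82.0.0.0/8


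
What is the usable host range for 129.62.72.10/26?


Network: 129.62.72.0
Broadcast: 129.62.72.63
First usable = network + 1
Last usable = broadcast - 1
Range: 129.62.72.1 to 129.62.72.62


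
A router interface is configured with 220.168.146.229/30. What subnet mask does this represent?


/30 means 30 network bits, 2 host bits
Binary: 11111111111111111111111111111100
Mask: 255.255.255.252


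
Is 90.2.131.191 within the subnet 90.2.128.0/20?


Subnet network: 90.2.128.0
Test IP AND mask: 90.2.128.0
Yes, 90.2.131.191 is in 90.2.128.0/20


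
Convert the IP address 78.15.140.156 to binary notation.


78 = 01001110
15 = 00001111
140 = 10001100
156 = 10011100
Binary: 01001110.00001111.10001100.10011100


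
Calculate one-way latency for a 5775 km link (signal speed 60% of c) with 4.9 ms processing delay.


Speed = 0.6 * 3e5 km/s = 180000 km/s
Propagation delay = 5775 / 180000 = 0.0321 s = 32.0833 ms
Processing delay = 4.9 ms
Total one-way latency = 36.9833 ms


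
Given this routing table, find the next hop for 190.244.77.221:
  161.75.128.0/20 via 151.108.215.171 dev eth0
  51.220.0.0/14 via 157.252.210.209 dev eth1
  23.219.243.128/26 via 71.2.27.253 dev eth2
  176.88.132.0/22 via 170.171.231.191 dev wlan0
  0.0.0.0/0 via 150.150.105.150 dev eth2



Longest prefix match for 190.244.77.221:
  /20 161.75.128.0: no
  /14 51.220.0.0: no
  /26 23.219.243.128: no
  /22 176.88.132.0: no
  /0 0.0.0.0: MATCH
Selected: next-hop 150.150.105.150 via eth2 (matched /0)


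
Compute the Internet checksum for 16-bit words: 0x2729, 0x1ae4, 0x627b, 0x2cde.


Sum all words (with carry folding):
+ 0x2729 = 0x2729
+ 0x1ae4 = 0x420d
+ 0x627b = 0xa488
+ 0x2cde = 0xd166
One's complement: ~0xd166
Checksum = 0x2e99


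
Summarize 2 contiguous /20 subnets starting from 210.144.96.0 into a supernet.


Original prefix: /20
Number of subnets: 2 = 2^1
New prefix = 20 - 1 = 19
Supernet: 210.144.96.0/19


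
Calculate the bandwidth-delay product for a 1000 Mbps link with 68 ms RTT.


BDP = bandwidth * RTT
= 1000 Mbps * 68 ms
= 1000 * 1e6 * 68 / 1000 bits
= 68000000 bits
= 8500000 bytes
= 8300.7812 KB
BDP = 68000000 bits (8500000 bytes)


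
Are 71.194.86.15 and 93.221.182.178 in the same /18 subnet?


Mask: 255.255.192.0
71.194.86.15 AND mask = 71.194.64.0
93.221.182.178 AND mask = 93.221.128.0
No, different subnets (71.194.64.0 vs 93.221.128.0)


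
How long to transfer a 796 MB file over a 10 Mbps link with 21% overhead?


Effective throughput = 10 * (1 - 21/100) = 7.9 Mbps
File size in Mb = 796 * 8 = 6368 Mb
Time = 6368 / 7.9
Time = 806.0759 seconds


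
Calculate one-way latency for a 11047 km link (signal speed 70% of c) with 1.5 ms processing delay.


Speed = 0.7 * 3e5 km/s = 210000 km/s
Propagation delay = 11047 / 210000 = 0.0526 s = 52.6048 ms
Processing delay = 1.5 ms
Total one-way latency = 54.1048 ms


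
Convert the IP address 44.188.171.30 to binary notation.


44 = 00101100
188 = 10111100
171 = 10101011
30 = 00011110
Binary: 00101100.10111100.10101011.00011110


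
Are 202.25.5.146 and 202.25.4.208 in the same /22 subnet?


Mask: 255.255.252.0
202.25.5.146 AND mask = 202.25.4.0
202.25.4.208 AND mask = 202.25.4.0
Yes, same subnet (202.25.4.0)


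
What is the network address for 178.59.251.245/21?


IP:   10110010.00111011.11111011.11110101
Mask: 11111111.11111111.11111000.00000000
AND operation:
Net:  10110010.00111011.11111000.00000000
Network: 178.59.248.0/21


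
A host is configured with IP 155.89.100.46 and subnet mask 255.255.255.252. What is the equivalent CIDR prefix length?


Binary: 11111111.11111111.11111111.11111100
Count leading 1s
Prefix: /30


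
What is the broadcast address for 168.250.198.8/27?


Network: 168.250.198.0/27
Host bits = 5
Set all host bits to 1:
Broadcast: 168.250.198.31


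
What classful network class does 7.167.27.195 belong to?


First octet: 7
Binary: 00000111
0xxxxxxx -> Class A (1-126)
Class A, default mask 255.0.0.0 (/8)


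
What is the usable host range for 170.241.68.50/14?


Network: 170.240.0.0
Broadcast: 170.243.255.255
First usable = network + 1
Last usable = broadcast - 1
Range: 170.240.0.1 to 170.243.255.254


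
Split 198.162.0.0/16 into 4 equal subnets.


New prefix = 16 + 2 = 18
Each subnet has 16384 addresses
  198.162.0.0/18
  198.162.64.0/18
  198.162.128.0/18
  198.162.192.0/18
Subnets: 198.162.0.0/18, 198.162.64.0/18, 198.162.128.0/18, 198.162.192.0/18


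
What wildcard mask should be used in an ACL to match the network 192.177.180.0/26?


Subnet mask: 255.255.255.192
Wildcard = 255.255.255.255 - subnet mask
255 - 255 = 0
255 - 255 = 0
255 - 255 = 0
255 - 192 = 63
Wildcard: 0.0.0.63


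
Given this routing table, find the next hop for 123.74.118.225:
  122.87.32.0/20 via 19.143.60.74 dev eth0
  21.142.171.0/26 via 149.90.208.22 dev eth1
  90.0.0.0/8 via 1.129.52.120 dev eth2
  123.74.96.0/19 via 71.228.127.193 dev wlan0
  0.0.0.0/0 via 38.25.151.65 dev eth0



Longest prefix match for 123.74.118.225:
  /20 122.87.32.0: no
  /26 21.142.171.0: no
  /8 90.0.0.0: no
  /19 123.74.96.0: MATCH
  /0 0.0.0.0: MATCH
Selected: next-hop 71.228.127.193 via wlan0 (matched /19)


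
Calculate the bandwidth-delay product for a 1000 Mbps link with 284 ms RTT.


BDP = bandwidth * RTT
= 1000 Mbps * 284 ms
= 1000 * 1e6 * 284 / 1000 bits
= 284000000 bits
= 35500000 bytes
= 34667.9688 KB
BDP = 284000000 bits (35500000 bytes)


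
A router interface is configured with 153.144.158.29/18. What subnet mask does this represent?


/18 means 18 network bits, 14 host bits
Binary: 11111111111111111100000000000000
Mask: 255.255.192.0


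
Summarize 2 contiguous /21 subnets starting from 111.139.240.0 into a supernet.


Original prefix: /21
Number of subnets: 2 = 2^1
New prefix = 21 - 1 = 20
Supernet: 111.139.240.0/20


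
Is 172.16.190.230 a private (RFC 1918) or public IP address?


RFC 1918 private ranges:
  10.0.0.0/8 (10.0.0.0 - 10.255.255.255)
  172.16.0.0/12 (172.16.0.0 - 172.31.255.255)
  192.168.0.0/16 (192.168.0.0 - 192.168.255.255)
Private (in 172.16.0.0/12)


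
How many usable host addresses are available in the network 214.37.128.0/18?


Host bits = 32 - 18 = 14
Total addresses = 2^14 = 16384
Usable = total - 2 (network and broadcast)
Usable hosts: 16382


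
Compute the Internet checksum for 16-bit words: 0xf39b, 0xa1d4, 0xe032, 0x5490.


Sum all words (with carry folding):
+ 0xf39b = 0xf39b
+ 0xa1d4 = 0x9570
+ 0xe032 = 0x75a3
+ 0x5490 = 0xca33
One's complement: ~0xca33
Checksum = 0x35cc


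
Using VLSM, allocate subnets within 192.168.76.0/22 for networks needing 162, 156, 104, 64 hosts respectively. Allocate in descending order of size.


162 hosts -> /24 (254 usable): 192.168.76.0/24
156 hosts -> /24 (254 usable): 192.168.77.0/24
104 hosts -> /25 (126 usable): 192.168.78.0/25
64 hosts -> /25 (126 usable): 192.168.78.128/25
Allocation: 192.168.76.0/24 (162 hosts, 254 usable); 192.168.77.0/24 (156 hosts, 254 usable); 192.168.78.0/25 (104 hosts, 126 usable); 192.168.78.128/25 (64 hosts, 126 usable)


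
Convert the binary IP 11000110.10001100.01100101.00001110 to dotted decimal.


11000110 = 198
10001100 = 140
01100101 = 101
00001110 = 14
IP: 198.140.101.14


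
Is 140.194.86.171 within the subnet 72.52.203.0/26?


Subnet network: 72.52.203.0
Test IP AND mask: 140.194.86.128
No, 140.194.86.171 is not in 72.52.203.0/26


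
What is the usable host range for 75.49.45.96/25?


Network: 75.49.45.0
Broadcast: 75.49.45.127
First usable = network + 1
Last usable = broadcast - 1
Range: 75.49.45.1 to 75.49.45.126


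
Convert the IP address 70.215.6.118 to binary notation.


70 = 01000110
215 = 11010111
6 = 00000110
118 = 01110110
Binary: 01000110.11010111.00000110.01110110


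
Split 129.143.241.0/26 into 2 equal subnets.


New prefix = 26 + 1 = 27
Each subnet has 32 addresses
  129.143.241.0/27
  129.143.241.32/27
Subnets: 129.143.241.0/27, 129.143.241.32/27


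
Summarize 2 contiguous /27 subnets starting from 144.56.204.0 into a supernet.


Original prefix: /27
Number of subnets: 2 = 2^1
New prefix = 27 - 1 = 26
Supernet: 144.56.204.0/26


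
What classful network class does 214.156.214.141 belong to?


First octet: 214
Binary: 11010110
110xxxxx -> Class C (192-223)
Class C, default mask 255.255.255.0 (/24)


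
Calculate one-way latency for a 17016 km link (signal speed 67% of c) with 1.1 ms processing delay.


Speed = 0.67 * 3e5 km/s = 201000 km/s
Propagation delay = 17016 / 201000 = 0.0847 s = 84.6567 ms
Processing delay = 1.1 ms
Total one-way latency = 85.7567 ms


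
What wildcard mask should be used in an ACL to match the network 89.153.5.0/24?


Subnet mask: 255.255.255.0
Wildcard = 255.255.255.255 - subnet mask
255 - 255 = 0
255 - 255 = 0
255 - 255 = 0
255 - 0 = 255
Wildcard: 0.0.0.255


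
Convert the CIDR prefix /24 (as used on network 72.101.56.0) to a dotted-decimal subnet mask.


/24 means 24 network bits, 8 host bits
Binary: 11111111111111111111111100000000
Mask: 255.255.255.0


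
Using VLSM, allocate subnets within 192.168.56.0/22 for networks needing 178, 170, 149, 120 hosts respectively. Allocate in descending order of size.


178 hosts -> /24 (254 usable): 192.168.56.0/24
170 hosts -> /24 (254 usable): 192.168.57.0/24
149 hosts -> /24 (254 usable): 192.168.58.0/24
120 hosts -> /25 (126 usable): 192.168.59.0/25
Allocation: 192.168.56.0/24 (178 hosts, 254 usable); 192.168.57.0/24 (170 hosts, 254 usable); 192.168.58.0/24 (149 hosts, 254 usable); 192.168.59.0/25 (120 hosts, 126 usable)


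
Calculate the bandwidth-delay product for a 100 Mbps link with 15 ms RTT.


BDP = bandwidth * RTT
= 100 Mbps * 15 ms
= 100 * 1e6 * 15 / 1000 bits
= 1500000 bits
= 187500 bytes
= 183.1055 KB
BDP = 1500000 bits (187500 bytes)


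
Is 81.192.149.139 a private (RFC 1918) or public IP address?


RFC 1918 private ranges:
  10.0.0.0/8 (10.0.0.0 - 10.255.255.255)
  172.16.0.0/12 (172.16.0.0 - 172.31.255.255)
  192.168.0.0/16 (192.168.0.0 - 192.168.255.255)
Public (not in any RFC 1918 range)


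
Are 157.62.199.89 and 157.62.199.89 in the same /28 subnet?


Mask: 255.255.255.240
157.62.199.89 AND mask = 157.62.199.80
157.62.199.89 AND mask = 157.62.199.80
Yes, same subnet (157.62.199.80)


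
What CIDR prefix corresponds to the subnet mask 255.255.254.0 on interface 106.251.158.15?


Binary: 11111111.11111111.11111110.00000000
Count leading 1s
Prefix: /23


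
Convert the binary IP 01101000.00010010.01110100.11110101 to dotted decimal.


01101000 = 104
00010010 = 18
01110100 = 116
11110101 = 245
IP: 104.18.116.245


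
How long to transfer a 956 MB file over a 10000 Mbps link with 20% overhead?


Effective throughput = 10000 * (1 - 20/100) = 8000 Mbps
File size in Mb = 956 * 8 = 7648 Mb
Time = 7648 / 8000
Time = 0.956 seconds


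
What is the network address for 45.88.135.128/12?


IP:   00101101.01011000.10000111.10000000
Mask: 11111111.11110000.00000000.00000000
AND operation:
Net:  00101101.01010000.00000000.00000000
Network: 45.80.0.0/12


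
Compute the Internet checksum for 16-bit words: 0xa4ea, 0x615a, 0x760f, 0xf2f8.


Sum all words (with carry folding):
+ 0xa4ea = 0xa4ea
+ 0x615a = 0x0645
+ 0x760f = 0x7c54
+ 0xf2f8 = 0x6f4d
One's complement: ~0x6f4d
Checksum = 0x90b2


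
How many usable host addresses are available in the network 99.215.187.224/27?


Host bits = 32 - 27 = 5
Total addresses = 2^5 = 32
Usable = total - 2 (network and broadcast)
Usable hosts: 30


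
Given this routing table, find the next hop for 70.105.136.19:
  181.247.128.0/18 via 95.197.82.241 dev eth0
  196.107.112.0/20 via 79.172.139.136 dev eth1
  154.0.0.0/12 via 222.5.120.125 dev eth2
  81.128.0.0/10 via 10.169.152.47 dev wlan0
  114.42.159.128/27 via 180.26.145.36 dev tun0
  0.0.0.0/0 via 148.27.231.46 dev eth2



Longest prefix match for 70.105.136.19:
  /18 181.247.128.0: no
  /20 196.107.112.0: no
  /12 154.0.0.0: no
  /10 81.128.0.0: no
  /27 114.42.159.128: no
  /0 0.0.0.0: MATCH
Selected: next-hop 148.27.231.46 via eth2 (matched /0)


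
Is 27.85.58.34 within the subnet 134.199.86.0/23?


Subnet network: 134.199.86.0
Test IP AND mask: 27.85.58.0
No, 27.85.58.34 is not in 134.199.86.0/23


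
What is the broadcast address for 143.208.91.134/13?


Network: 143.208.0.0/13
Host bits = 19
Set all host bits to 1:
Broadcast: 143.215.255.255


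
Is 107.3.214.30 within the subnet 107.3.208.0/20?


Subnet network: 107.3.208.0
Test IP AND mask: 107.3.208.0
Yes, 107.3.214.30 is in 107.3.208.0/20


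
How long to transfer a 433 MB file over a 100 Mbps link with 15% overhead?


Effective throughput = 100 * (1 - 15/100) = 85 Mbps
File size in Mb = 433 * 8 = 3464 Mb
Time = 3464 / 85
Time = 40.7529 seconds


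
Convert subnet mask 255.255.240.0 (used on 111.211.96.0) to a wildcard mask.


Subnet mask: 255.255.240.0
Wildcard = 255.255.255.255 - subnet mask
255 - 255 = 0
255 - 255 = 0
255 - 240 = 15
255 - 0 = 255
Wildcard: 0.0.15.255


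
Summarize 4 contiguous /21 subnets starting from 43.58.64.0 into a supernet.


Original prefix: /21
Number of subnets: 4 = 2^2
New prefix = 21 - 2 = 19
Supernet: 43.58.64.0/19


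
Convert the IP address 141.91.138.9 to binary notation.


141 = 10001101
91 = 01011011
138 = 10001010
9 = 00001001
Binary: 10001101.01011011.10001010.00001001


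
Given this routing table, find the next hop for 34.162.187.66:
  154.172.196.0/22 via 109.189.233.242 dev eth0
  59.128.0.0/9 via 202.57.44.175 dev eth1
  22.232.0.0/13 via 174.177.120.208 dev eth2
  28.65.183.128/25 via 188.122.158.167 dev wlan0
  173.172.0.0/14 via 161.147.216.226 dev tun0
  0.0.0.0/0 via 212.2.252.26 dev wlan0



Longest prefix match for 34.162.187.66:
  /22 154.172.196.0: no
  /9 59.128.0.0: no
  /13 22.232.0.0: no
  /25 28.65.183.128: no
  /14 173.172.0.0: no
  /0 0.0.0.0: MATCH
Selected: next-hop 212.2.252.26 via wlan0 (matched /0)


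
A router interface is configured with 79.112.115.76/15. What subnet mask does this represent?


/15 means 15 network bits, 17 host bits
Binary: 11111111111111100000000000000000
Mask: 255.254.0.0


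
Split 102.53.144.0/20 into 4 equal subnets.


New prefix = 20 + 2 = 22
Each subnet has 1024 addresses
  102.53.144.0/22
  102.53.148.0/22
  102.53.152.0/22
  102.53.156.0/22
Subnets: 102.53.144.0/22, 102.53.148.0/22, 102.53.152.0/22, 102.53.156.0/22


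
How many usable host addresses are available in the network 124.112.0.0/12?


Host bits = 32 - 12 = 20
Total addresses = 2^20 = 1048576
Usable = total - 2 (network and broadcast)
Usable hosts: 1048574


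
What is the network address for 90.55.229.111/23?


IP:   01011010.00110111.11100101.01101111
Mask: 11111111.11111111.11111110.00000000
AND operation:
Net:  01011010.00110111.11100100.00000000
Network: 90.55.228.0/23


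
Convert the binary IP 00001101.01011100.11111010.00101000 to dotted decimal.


00001101 = 13
01011100 = 92
11111010 = 250
00101000 = 40
IP: 13.92.250.40


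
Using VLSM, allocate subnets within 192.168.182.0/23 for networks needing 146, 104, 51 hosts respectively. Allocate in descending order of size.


146 hosts -> /24 (254 usable): 192.168.182.0/24
104 hosts -> /25 (126 usable): 192.168.183.0/25
51 hosts -> /26 (62 usable): 192.168.183.128/26
Allocation: 192.168.182.0/24 (146 hosts, 254 usable); 192.168.183.0/25 (104 hosts, 126 usable); 192.168.183.128/26 (51 hosts, 62 usable)


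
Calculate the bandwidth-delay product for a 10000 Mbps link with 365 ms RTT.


BDP = bandwidth * RTT
= 10000 Mbps * 365 ms
= 10000 * 1e6 * 365 / 1000 bits
= 3650000000 bits
= 456250000 bytes
= 445556.6406 KB
BDP = 3650000000 bits (456250000 bytes)


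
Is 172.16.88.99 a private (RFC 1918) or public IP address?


RFC 1918 private ranges:
  10.0.0.0/8 (10.0.0.0 - 10.255.255.255)
  172.16.0.0/12 (172.16.0.0 - 172.31.255.255)
  192.168.0.0/16 (192.168.0.0 - 192.168.255.255)
Private (in 172.16.0.0/12)


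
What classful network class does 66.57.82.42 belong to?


First octet: 66
Binary: 01000010
0xxxxxxx -> Class A (1-126)
Class A, default mask 255.0.0.0 (/8)


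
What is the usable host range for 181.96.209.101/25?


Network: 181.96.209.0
Broadcast: 181.96.209.127
First usable = network + 1
Last usable = broadcast - 1
Range: 181.96.209.1 to 181.96.209.126


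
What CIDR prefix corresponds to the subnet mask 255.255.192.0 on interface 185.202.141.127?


Binary: 11111111.11111111.11000000.00000000
Count leading 1s
Prefix: /18


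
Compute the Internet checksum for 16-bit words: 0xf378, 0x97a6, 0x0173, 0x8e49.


Sum all words (with carry folding):
+ 0xf378 = 0xf378
+ 0x97a6 = 0x8b1f
+ 0x0173 = 0x8c92
+ 0x8e49 = 0x1adc
One's complement: ~0x1adc
Checksum = 0xe523


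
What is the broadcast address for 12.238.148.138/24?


Network: 12.238.148.0/24
Host bits = 8
Set all host bits to 1:
Broadcast: 12.238.148.255


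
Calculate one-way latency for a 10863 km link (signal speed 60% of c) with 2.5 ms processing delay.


Speed = 0.6 * 3e5 km/s = 180000 km/s
Propagation delay = 10863 / 180000 = 0.0604 s = 60.35 ms
Processing delay = 2.5 ms
Total one-way latency = 62.85 ms


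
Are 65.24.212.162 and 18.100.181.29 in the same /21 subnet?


Mask: 255.255.248.0
65.24.212.162 AND mask = 65.24.208.0
18.100.181.29 AND mask = 18.100.176.0
No, different subnets (65.24.208.0 vs 18.100.176.0)


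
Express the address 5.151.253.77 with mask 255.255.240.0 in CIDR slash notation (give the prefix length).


Binary: 11111111.11111111.11110000.00000000
Count leading 1s
Prefix: /20


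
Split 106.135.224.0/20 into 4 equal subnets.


New prefix = 20 + 2 = 22
Each subnet has 1024 addresses
  106.135.224.0/22
  106.135.228.0/22
  106.135.232.0/22
  106.135.236.0/22
Subnets: 106.135.224.0/22, 106.135.228.0/22, 106.135.232.0/22, 106.135.236.0/22


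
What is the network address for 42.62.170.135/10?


IP:   00101010.00111110.10101010.10000111
Mask: 11111111.11000000.00000000.00000000
AND operation:
Net:  00101010.00000000.00000000.00000000
Network: 42.0.0.0/10


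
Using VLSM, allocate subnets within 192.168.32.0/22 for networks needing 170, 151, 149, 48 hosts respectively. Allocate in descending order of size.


170 hosts -> /24 (254 usable): 192.168.32.0/24
151 hosts -> /24 (254 usable): 192.168.33.0/24
149 hosts -> /24 (254 usable): 192.168.34.0/24
48 hosts -> /26 (62 usable): 192.168.35.0/26
Allocation: 192.168.32.0/24 (170 hosts, 254 usable); 192.168.33.0/24 (151 hosts, 254 usable); 192.168.34.0/24 (149 hosts, 254 usable); 192.168.35.0/26 (48 hosts, 62 usable)


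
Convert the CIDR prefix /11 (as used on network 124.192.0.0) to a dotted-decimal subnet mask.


/11 means 11 network bits, 21 host bits
Binary: 11111111111000000000000000000000
Mask: 255.224.0.0


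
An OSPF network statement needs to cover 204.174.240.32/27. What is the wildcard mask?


Subnet mask: 255.255.255.224
Wildcard = 255.255.255.255 - subnet mask
255 - 255 = 0
255 - 255 = 0
255 - 255 = 0
255 - 224 = 31
Wildcard: 0.0.0.31


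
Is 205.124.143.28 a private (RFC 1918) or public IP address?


RFC 1918 private ranges:
  10.0.0.0/8 (10.0.0.0 - 10.255.255.255)
  172.16.0.0/12 (172.16.0.0 - 172.31.255.255)
  192.168.0.0/16 (192.168.0.0 - 192.168.255.255)
Public (not in any RFC 1918 range)


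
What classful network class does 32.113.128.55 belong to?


First octet: 32
Binary: 00100000
0xxxxxxx -> Class A (1-126)
Class A, default mask 255.0.0.0 (/8)


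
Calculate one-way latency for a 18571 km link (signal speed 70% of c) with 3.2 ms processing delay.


Speed = 0.7 * 3e5 km/s = 210000 km/s
Propagation delay = 18571 / 210000 = 0.0884 s = 88.4333 ms
Processing delay = 3.2 ms
Total one-way latency = 91.6333 ms


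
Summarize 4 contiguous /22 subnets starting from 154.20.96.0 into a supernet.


Original prefix: /22
Number of subnets: 4 = 2^2
New prefix = 22 - 2 = 20
Supernet: 154.20.96.0/20


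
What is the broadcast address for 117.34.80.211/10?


Network: 117.0.0.0/10
Host bits = 22
Set all host bits to 1:
Broadcast: 117.63.255.255


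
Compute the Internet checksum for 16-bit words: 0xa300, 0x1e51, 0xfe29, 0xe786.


Sum all words (with carry folding):
+ 0xa300 = 0xa300
+ 0x1e51 = 0xc151
+ 0xfe29 = 0xbf7b
+ 0xe786 = 0xa702
One's complement: ~0xa702
Checksum = 0x58fd


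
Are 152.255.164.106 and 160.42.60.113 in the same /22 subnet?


Mask: 255.255.252.0
152.255.164.106 AND mask = 152.255.164.0
160.42.60.113 AND mask = 160.42.60.0
No, different subnets (152.255.164.0 vs 160.42.60.0)


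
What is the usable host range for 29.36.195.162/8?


Network: 29.0.0.0
Broadcast: 29.255.255.255
First usable = network + 1
Last usable = broadcast - 1
Range: 29.0.0.1 to 29.255.255.254


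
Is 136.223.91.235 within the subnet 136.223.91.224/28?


Subnet network: 136.223.91.224
Test IP AND mask: 136.223.91.224
Yes, 136.223.91.235 is in 136.223.91.224/28


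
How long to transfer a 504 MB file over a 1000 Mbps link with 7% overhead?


Effective throughput = 1000 * (1 - 7/100) = 930.0 Mbps
File size in Mb = 504 * 8 = 4032 Mb
Time = 4032 / 930.0
Time = 4.3355 seconds


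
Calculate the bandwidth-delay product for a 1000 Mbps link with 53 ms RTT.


BDP = bandwidth * RTT
= 1000 Mbps * 53 ms
= 1000 * 1e6 * 53 / 1000 bits
= 53000000 bits
= 6625000 bytes
= 6469.7266 KB
BDP = 53000000 bits (6625000 bytes)


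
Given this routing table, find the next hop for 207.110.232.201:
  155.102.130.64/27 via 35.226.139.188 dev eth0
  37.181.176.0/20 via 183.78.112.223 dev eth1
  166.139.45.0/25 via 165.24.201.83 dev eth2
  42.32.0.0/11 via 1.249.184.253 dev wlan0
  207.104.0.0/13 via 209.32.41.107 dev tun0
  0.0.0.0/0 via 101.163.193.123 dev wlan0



Longest prefix match for 207.110.232.201:
  /27 155.102.130.64: no
  /20 37.181.176.0: no
  /25 166.139.45.0: no
  /11 42.32.0.0: no
  /13 207.104.0.0: MATCH
  /0 0.0.0.0: MATCH
Selected: next-hop 209.32.41.107 via tun0 (matched /13)


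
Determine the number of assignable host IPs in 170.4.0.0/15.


Host bits = 32 - 15 = 17
Total addresses = 2^17 = 131072
Usable = total - 2 (network and broadcast)
Usable hosts: 131070


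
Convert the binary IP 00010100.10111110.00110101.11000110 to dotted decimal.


00010100 = 20
10111110 = 190
00110101 = 53
11000110 = 198
IP: 20.190.53.198


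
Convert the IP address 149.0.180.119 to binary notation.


149 = 10010101
0 = 00000000
180 = 10110100
119 = 01110111
Binary: 10010101.00000000.10110100.01110111


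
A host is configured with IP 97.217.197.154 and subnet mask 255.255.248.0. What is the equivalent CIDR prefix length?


Binary: 11111111.11111111.11111000.00000000
Count leading 1s
Prefix: /21


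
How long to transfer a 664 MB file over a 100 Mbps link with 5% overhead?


Effective throughput = 100 * (1 - 5/100) = 95 Mbps
File size in Mb = 664 * 8 = 5312 Mb
Time = 5312 / 95
Time = 55.9158 seconds


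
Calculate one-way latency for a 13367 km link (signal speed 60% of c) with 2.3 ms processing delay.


Speed = 0.6 * 3e5 km/s = 180000 km/s
Propagation delay = 13367 / 180000 = 0.0743 s = 74.2611 ms
Processing delay = 2.3 ms
Total one-way latency = 76.5611 ms


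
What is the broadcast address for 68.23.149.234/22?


Network: 68.23.148.0/22
Host bits = 10
Set all host bits to 1:
Broadcast: 68.23.151.255


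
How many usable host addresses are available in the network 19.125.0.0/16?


Host bits = 32 - 16 = 16
Total addresses = 2^16 = 65536
Usable = total - 2 (network and broadcast)
Usable hosts: 65534


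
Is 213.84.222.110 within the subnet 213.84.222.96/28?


Subnet network: 213.84.222.96
Test IP AND mask: 213.84.222.96
Yes, 213.84.222.110 is in 213.84.222.96/28


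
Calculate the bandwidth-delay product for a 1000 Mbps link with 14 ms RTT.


BDP = bandwidth * RTT
= 1000 Mbps * 14 ms
= 1000 * 1e6 * 14 / 1000 bits
= 14000000 bits
= 1750000 bytes
= 1708.9844 KB
BDP = 14000000 bits (1750000 bytes)


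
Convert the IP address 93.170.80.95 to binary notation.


93 = 01011101
170 = 10101010
80 = 01010000
95 = 01011111
Binary: 01011101.10101010.01010000.01011111


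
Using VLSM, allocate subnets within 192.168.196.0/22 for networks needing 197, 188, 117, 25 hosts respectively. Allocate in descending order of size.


197 hosts -> /24 (254 usable): 192.168.196.0/24
188 hosts -> /24 (254 usable): 192.168.197.0/24
117 hosts -> /25 (126 usable): 192.168.198.0/25
25 hosts -> /27 (30 usable): 192.168.198.128/27
Allocation: 192.168.196.0/24 (197 hosts, 254 usable); 192.168.197.0/24 (188 hosts, 254 usable); 192.168.198.0/25 (117 hosts, 126 usable); 192.168.198.128/27 (25 hosts, 30 usable)


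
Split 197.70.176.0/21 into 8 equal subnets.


New prefix = 21 + 3 = 24
Each subnet has 256 addresses
  197.70.176.0/24
  197.70.177.0/24
  197.70.178.0/24
  197.70.179.0/24
  197.70.180.0/24
  197.70.181.0/24
  197.70.182.0/24
  197.70.183.0/24
Subnets: 197.70.176.0/24, 197.70.177.0/24, 197.70.178.0/24, 197.70.179.0/24, 197.70.180.0/24, 197.70.181.0/24, 197.70.182.0/24, 197.70.183.0/24


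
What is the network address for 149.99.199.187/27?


IP:   10010101.01100011.11000111.10111011
Mask: 11111111.11111111.11111111.11100000
AND operation:
Net:  10010101.01100011.11000111.10100000
Network: 149.99.199.160/27


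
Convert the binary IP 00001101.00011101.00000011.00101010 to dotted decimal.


00001101 = 13
00011101 = 29
00000011 = 3
00101010 = 42
IP: 13.29.3.42


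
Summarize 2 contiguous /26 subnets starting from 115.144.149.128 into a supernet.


Original prefix: /26
Number of subnets: 2 = 2^1
New prefix = 26 - 1 = 25
Supernet: 115.144.149.128/25


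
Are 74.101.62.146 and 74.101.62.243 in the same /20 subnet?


Mask: 255.255.240.0
74.101.62.146 AND mask = 74.101.48.0
74.101.62.243 AND mask = 74.101.48.0
Yes, same subnet (74.101.48.0)


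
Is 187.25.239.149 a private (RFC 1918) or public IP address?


RFC 1918 private ranges:
  10.0.0.0/8 (10.0.0.0 - 10.255.255.255)
  172.16.0.0/12 (172.16.0.0 - 172.31.255.255)
  192.168.0.0/16 (192.168.0.0 - 192.168.255.255)
Public (not in any RFC 1918 range)


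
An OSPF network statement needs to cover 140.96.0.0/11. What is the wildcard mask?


Subnet mask: 255.224.0.0
Wildcard = 255.255.255.255 - subnet mask
255 - 255 = 0
255 - 224 = 31
255 - 0 = 255
255 - 0 = 255
Wildcard: 0.31.255.255


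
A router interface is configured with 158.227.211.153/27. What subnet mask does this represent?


/27 means 27 network bits, 5 host bits
Binary: 11111111111111111111111111100000
Mask: 255.255.255.224


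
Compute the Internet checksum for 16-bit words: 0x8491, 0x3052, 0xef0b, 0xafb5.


Sum all words (with carry folding):
+ 0x8491 = 0x8491
+ 0x3052 = 0xb4e3
+ 0xef0b = 0xa3ef
+ 0xafb5 = 0x53a5
One's complement: ~0x53a5
Checksum = 0xac5a


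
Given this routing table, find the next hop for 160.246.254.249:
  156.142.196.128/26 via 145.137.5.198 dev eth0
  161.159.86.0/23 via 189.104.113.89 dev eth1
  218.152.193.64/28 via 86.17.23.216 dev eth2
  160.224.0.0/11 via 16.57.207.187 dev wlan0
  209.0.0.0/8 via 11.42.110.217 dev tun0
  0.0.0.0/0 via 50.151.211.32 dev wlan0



Longest prefix match for 160.246.254.249:
  /26 156.142.196.128: no
  /23 161.159.86.0: no
  /28 218.152.193.64: no
  /11 160.224.0.0: MATCH
  /8 209.0.0.0: no
  /0 0.0.0.0: MATCH
Selected: next-hop 16.57.207.187 via wlan0 (matched /11)


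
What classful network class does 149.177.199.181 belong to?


First octet: 149
Binary: 10010101
10xxxxxx -> Class B (128-191)
Class B, default mask 255.255.0.0 (/16)


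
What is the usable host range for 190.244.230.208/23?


Network: 190.244.230.0
Broadcast: 190.244.231.255
First usable = network + 1
Last usable = broadcast - 1
Range: 190.244.230.1 to 190.244.231.254


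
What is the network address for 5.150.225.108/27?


IP:   00000101.10010110.11100001.01101100
Mask: 11111111.11111111.11111111.11100000
AND operation:
Net:  00000101.10010110.11100001.01100000
Network: 5.150.225.96/27


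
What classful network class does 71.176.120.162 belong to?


First octet: 71
Binary: 01000111
0xxxxxxx -> Class A (1-126)
Class A, default mask 255.0.0.0 (/8)


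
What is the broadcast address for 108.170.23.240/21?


Network: 108.170.16.0/21
Host bits = 11
Set all host bits to 1:
Broadcast: 108.170.23.255


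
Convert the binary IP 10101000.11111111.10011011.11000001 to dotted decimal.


10101000 = 168
11111111 = 255
10011011 = 155
11000001 = 193
IP: 168.255.155.193


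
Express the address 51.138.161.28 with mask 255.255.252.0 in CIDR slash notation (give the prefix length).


Binary: 11111111.11111111.11111100.00000000
Count leading 1s
Prefix: /22


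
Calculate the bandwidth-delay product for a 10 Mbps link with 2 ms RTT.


BDP = bandwidth * RTT
= 10 Mbps * 2 ms
= 10 * 1e6 * 2 / 1000 bits
= 20000 bits
= 2500 bytes
= 2.4414 KB
BDP = 20000 bits (2500 bytes)


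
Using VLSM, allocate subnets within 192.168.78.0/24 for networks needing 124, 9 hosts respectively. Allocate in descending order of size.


124 hosts -> /25 (126 usable): 192.168.78.0/25
9 hosts -> /28 (14 usable): 192.168.78.128/28
Allocation: 192.168.78.0/25 (124 hosts, 126 usable); 192.168.78.128/28 (9 hosts, 14 usable)


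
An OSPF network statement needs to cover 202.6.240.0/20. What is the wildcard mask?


Subnet mask: 255.255.240.0
Wildcard = 255.255.255.255 - subnet mask
255 - 255 = 0
255 - 255 = 0
255 - 240 = 15
255 - 0 = 255
Wildcard: 0.0.15.255


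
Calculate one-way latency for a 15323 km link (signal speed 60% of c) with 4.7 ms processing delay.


Speed = 0.6 * 3e5 km/s = 180000 km/s
Propagation delay = 15323 / 180000 = 0.0851 s = 85.1278 ms
Processing delay = 4.7 ms
Total one-way latency = 89.8278 ms


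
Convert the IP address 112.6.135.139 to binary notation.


112 = 01110000
6 = 00000110
135 = 10000111
139 = 10001011
Binary: 01110000.00000110.10000111.10001011


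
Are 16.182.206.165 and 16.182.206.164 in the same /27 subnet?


Mask: 255.255.255.224
16.182.206.165 AND mask = 16.182.206.160
16.182.206.164 AND mask = 16.182.206.160
Yes, same subnet (16.182.206.160)


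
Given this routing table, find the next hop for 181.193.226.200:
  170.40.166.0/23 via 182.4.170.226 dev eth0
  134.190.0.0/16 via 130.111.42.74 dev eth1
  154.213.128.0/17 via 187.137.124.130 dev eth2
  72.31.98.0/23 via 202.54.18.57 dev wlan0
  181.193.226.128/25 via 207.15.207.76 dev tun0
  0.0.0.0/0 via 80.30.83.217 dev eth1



Longest prefix match for 181.193.226.200:
  /23 170.40.166.0: no
  /16 134.190.0.0: no
  /17 154.213.128.0: no
  /23 72.31.98.0: no
  /25 181.193.226.128: MATCH
  /0 0.0.0.0: MATCH
Selected: next-hop 207.15.207.76 via tun0 (matched /25)


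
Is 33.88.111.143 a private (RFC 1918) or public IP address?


RFC 1918 private ranges:
  10.0.0.0/8 (10.0.0.0 - 10.255.255.255)
  172.16.0.0/12 (172.16.0.0 - 172.31.255.255)
  192.168.0.0/16 (192.168.0.0 - 192.168.255.255)
Public (not in any RFC 1918 range)


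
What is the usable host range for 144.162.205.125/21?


Network: 144.162.200.0
Broadcast: 144.162.207.255
First usable = network + 1
Last usable = broadcast - 1
Range: 144.162.200.1 to 144.162.207.254


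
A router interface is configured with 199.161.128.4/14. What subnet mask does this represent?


/14 means 14 network bits, 18 host bits
Binary: 11111111111111000000000000000000
Mask: 255.252.0.0


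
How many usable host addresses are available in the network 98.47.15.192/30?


Host bits = 32 - 30 = 2
Total addresses = 2^2 = 4
Usable = total - 2 (network and broadcast)
Usable hosts: 2


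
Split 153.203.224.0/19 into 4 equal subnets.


New prefix = 19 + 2 = 21
Each subnet has 2048 addresses
  153.203.224.0/21
  153.203.232.0/21
  153.203.240.0/21
  153.203.248.0/21
Subnets: 153.203.224.0/21, 153.203.232.0/21, 153.203.240.0/21, 153.203.248.0/21


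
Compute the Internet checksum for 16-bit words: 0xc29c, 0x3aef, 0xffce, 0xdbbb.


Sum all words (with carry folding):
+ 0xc29c = 0xc29c
+ 0x3aef = 0xfd8b
+ 0xffce = 0xfd5a
+ 0xdbbb = 0xd916
One's complement: ~0xd916
Checksum = 0x26e9


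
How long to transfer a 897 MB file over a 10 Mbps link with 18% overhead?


Effective throughput = 10 * (1 - 18/100) = 8.2 Mbps
File size in Mb = 897 * 8 = 7176 Mb
Time = 7176 / 8.2
Time = 875.122 seconds


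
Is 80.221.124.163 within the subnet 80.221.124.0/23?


Subnet network: 80.221.124.0
Test IP AND mask: 80.221.124.0
Yes, 80.221.124.163 is in 80.221.124.0/23
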